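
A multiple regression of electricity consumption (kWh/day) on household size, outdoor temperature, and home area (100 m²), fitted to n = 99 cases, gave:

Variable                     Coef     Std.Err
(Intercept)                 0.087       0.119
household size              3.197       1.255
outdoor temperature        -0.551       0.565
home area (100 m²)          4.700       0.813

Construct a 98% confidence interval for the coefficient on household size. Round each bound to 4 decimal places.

(0.2274, 6.1666)

Read off: b = 3.197, SE = 1.255 for household size.
df = n − k − 1 = 99 − 3 − 1 = 95.
t* = t_{0.01, 95} = 2.366243.
Margin = t* × SE = 2.366243 × 1.255 = 2.969635.
CI: 3.197 ± 2.969635 → (0.2274, 6.1666).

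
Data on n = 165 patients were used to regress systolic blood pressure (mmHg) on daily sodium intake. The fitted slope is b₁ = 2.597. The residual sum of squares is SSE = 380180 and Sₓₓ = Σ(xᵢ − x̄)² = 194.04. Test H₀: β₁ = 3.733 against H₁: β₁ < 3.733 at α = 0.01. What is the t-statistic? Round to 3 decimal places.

MSE = SSE/(n − 2) = 380180/163 = 2332.39.
SE(b₁) = √(MSE/Sₓₓ) = √(2332.39/194.04) = 3.46701.
t = (2.597 − 3.733) / 3.46701 = -0.328.
df = n − 2 = 163.
One-sided p ≈ 0.3718, which is ≥ 0.01, so fail to reject H₀.
The data do not give significant evidence that the true slope on daily sodium intake is below 3.733 mmHg per unit.

t = -0.328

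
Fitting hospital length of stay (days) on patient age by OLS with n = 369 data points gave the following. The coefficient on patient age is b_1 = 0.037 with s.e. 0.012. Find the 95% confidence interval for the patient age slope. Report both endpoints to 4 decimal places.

(0.0134, 0.0606)

df = n − 2 = 369 − 2 = 367.
t* = t_{0.025, 367} = 1.966449.
Margin = t* × SE = 1.966449 × 0.012 = 0.023597.
CI: 0.037 ± 0.023597 → (0.0134, 0.0606).
With 95% confidence, each one-unit increase in patient age is associated with a change of between 0.0134 and 0.0606 days in hospital length of stay.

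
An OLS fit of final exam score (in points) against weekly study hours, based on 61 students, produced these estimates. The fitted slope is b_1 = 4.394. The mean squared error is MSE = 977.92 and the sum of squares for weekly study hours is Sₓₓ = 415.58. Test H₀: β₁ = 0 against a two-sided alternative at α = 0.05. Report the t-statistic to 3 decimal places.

t = 2.864

SE(b_1) = √(MSE/Sₓₓ) = √(977.92/415.58) = 1.534.
t = 4.394 / 1.534 = 2.864.
df = n − 2 = 59.
Two-sided p ≈ 0.0058, which is < 0.05, so reject H₀.
There is evidence that weekly study hours is associated with final exam score.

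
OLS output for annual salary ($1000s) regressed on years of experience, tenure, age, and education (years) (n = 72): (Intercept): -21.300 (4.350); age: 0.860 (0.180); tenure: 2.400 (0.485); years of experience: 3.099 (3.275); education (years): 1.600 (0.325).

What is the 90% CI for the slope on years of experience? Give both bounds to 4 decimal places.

(-2.3634, 8.5614)

Read off: b = 3.099, SE = 3.275 for years of experience.
df = n − k − 1 = 72 − 4 − 1 = 67.
t* = t_{0.05, 67} = 1.667916.
Margin = t* × SE = 1.667916 × 3.275 = 5.462425.
CI: 3.099 ± 5.462425 → (-2.3634, 8.5614).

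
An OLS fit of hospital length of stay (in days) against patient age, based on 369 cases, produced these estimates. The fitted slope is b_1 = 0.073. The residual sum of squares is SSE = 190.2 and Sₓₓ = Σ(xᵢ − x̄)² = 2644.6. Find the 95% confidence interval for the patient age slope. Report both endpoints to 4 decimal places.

(0.0455, 0.1005)

MSE = SSE/(n − 2) = 190.2/367 = 0.518256.
SE(b_1) = √(MSE/Sₓₓ) = √(0.518256/2644.6) = 0.0139988.
df = n − 2 = 367.
t* = t_{0.025, 367} = 1.966449.
Margin = t* × SE = 1.966449 × 0.0139988 = 0.027528.
CI: 0.073 ± 0.027528 → (0.0455, 0.1005).
With 95% confidence, each one-unit increase in patient age is associated with a change of between 0.0455 and 0.1005 days in hospital length of stay.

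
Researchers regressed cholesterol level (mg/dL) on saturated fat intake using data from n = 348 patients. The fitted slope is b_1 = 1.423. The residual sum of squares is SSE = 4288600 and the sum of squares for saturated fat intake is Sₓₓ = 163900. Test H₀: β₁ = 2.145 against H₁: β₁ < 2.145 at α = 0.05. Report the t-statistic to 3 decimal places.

t = -2.625

MSE = SSE/(n − 2) = 4288600/346 = 12394.8.
SE(b_1) = √(MSE/Sₓₓ) = √(12394.8/163900) = 0.274998.
t = (1.423 − 2.145) / 0.274998 = -2.625.
df = n − 2 = 346.
One-sided p ≈ 0.0045, which is < 0.05, so reject H₀.
There is evidence that the true slope on saturated fat intake is below 2.145 mg/dL per unit.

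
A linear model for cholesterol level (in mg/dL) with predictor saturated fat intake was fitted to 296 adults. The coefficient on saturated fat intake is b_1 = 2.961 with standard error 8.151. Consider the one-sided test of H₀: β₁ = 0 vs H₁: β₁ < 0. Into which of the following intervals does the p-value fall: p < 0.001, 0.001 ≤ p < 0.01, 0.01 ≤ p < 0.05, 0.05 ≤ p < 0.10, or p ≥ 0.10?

p ≥ 0.10

t = 2.961 / 8.151 = 0.363.
df = n − 2 = 296 − 2 = 294.
One-sided p = P(T_{294} < t) ≈ 0.6417.
So p ≥ 0.10.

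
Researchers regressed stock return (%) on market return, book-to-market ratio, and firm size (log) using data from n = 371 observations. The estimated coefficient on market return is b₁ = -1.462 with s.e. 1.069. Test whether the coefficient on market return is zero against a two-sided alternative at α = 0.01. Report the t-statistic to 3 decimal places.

t = -1.368

H₀: β₁ = 0 vs H₁: β₁ ≠ 0.
t = (b₁ − β₁⁰)/SE = -1.462 / 1.069 = -1.368.
df = n − k − 1 = 371 − 3 − 1 = 367.
Two-sided p ≈ 0.1723, which is ≥ 0.01, so fail to reject H₀.
The data do not give significant evidence of an association between market return and stock return, after adjusting for the other predictors.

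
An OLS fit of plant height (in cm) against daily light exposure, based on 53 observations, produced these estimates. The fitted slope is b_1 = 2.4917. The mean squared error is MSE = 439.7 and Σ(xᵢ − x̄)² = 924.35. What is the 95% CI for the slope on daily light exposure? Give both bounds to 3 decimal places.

(1.107, 3.876)

SE(b_1) = √(MSE/Sₓₓ) = √(439.7/924.35) = 0.6897.
df = n − 2 = 51.
t* = t_{0.025, 51} = 2.007584.
Margin = t* × SE = 2.007584 × 0.6897 = 1.38463.
CI: 2.4917 ± 1.38463 → (1.107, 3.876).
With 95% confidence, each one-unit increase in daily light exposure is associated with a change of between 1.107 and 3.876 cm in plant height.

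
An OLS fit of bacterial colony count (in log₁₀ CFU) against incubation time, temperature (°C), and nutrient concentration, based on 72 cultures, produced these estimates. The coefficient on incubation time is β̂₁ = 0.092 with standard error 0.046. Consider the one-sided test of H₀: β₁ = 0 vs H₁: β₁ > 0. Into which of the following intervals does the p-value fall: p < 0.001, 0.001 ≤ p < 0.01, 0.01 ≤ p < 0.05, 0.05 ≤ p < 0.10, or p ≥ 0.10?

0.01 ≤ p < 0.05

t = 0.092 / 0.046 = 2.000.
df = n − k − 1 = 72 − 3 − 1 = 68.
One-sided p = P(T_{68} > t) ≈ 0.0247.
So 0.01 ≤ p < 0.05.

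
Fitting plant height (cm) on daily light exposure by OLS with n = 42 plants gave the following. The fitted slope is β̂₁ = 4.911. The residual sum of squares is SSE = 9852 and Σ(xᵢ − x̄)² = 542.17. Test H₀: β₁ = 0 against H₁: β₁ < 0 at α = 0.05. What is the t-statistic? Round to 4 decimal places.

t = 7.2863

MSE = SSE/(n − 2) = 9852/40 = 246.3.
SE(β̂₁) = √(MSE/Sₓₓ) = √(246.3/542.17) = 0.674007.
t = 4.911 / 0.674007 = 7.2863.
df = n − 2 = 40.
One-sided p ≈ 1.0000, which is ≥ 0.05, so fail to reject H₀.
The data do not give significant evidence that the true slope on daily light exposure is negative.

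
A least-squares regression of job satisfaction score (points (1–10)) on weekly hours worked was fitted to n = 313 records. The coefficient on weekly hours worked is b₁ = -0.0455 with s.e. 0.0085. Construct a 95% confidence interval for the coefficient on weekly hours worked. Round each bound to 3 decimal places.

(-0.062, -0.029)

df = n − 2 = 313 − 2 = 311.
t* = t_{0.025, 311} = 1.967621.
Margin = t* × SE = 1.967621 × 0.0085 = 0.01672.
CI: -0.0455 ± 0.01672 → (-0.062, -0.029).
With 95% confidence, each one-unit increase in weekly hours worked is associated with a change of between -0.062 and -0.029 points (1–10) in job satisfaction score.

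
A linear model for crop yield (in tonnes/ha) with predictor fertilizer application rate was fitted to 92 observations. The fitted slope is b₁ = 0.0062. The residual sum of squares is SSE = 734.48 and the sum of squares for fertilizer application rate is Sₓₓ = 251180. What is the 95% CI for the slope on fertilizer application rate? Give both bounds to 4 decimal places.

MSE = SSE/(n − 2) = 734.48/90 = 8.16089.
SE(b₁) = √(MSE/Sₓₓ) = √(8.16089/251180) = 0.00570002.
df = n − 2 = 90.
t* = t_{0.025, 90} = 1.986675.
Margin = t* × SE = 1.986675 × 0.00570002 = 0.011324.
CI: 0.0062 ± 0.011324 → (-0.0051, 0.0175).
With 95% confidence, each one-unit increase in fertilizer application rate is associated with a change of between -0.0051 and 0.0175 tonnes/ha in crop yield.

(-0.0051, 0.0175)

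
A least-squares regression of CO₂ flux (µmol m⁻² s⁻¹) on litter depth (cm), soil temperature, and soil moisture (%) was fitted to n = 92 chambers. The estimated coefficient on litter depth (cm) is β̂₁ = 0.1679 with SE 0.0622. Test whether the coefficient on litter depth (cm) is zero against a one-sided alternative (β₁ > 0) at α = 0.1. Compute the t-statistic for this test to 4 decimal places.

H₀: β₁ = 0 vs H₁: β₁ > 0.
t = (β̂₁ − β₁⁰)/SE = 0.1679 / 0.0622 = 2.6994.
df = n − k − 1 = 92 − 3 − 1 = 88.
One-sided p ≈ 0.0042, which is < 0.1, so reject H₀.
There is evidence that the true slope on litter depth (cm) is positive, holding the other predictors fixed.

t = 2.6994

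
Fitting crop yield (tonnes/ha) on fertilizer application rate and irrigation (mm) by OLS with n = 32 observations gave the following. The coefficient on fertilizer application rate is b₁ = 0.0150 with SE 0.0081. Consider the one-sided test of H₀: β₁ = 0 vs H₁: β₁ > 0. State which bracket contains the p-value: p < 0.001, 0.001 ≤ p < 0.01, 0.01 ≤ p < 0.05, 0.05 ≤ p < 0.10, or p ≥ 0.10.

0.01 ≤ p < 0.05

t = 0.0150 / 0.0081 = 1.852.
df = n − k − 1 = 32 − 2 − 1 = 29.
One-sided p = P(T_{29} > t) ≈ 0.0371.
So 0.01 ≤ p < 0.05.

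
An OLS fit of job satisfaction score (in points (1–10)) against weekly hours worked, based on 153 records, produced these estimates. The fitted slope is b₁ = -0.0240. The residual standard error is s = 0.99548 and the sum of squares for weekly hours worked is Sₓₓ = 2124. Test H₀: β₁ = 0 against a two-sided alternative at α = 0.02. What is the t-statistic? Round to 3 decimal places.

t = -1.111

SE(b₁) = s/√Sₓₓ = 0.99548/√2124 = 0.0216001.
t = -0.0240 / 0.0216001 = -1.111.
df = n − 2 = 151.
Two-sided p ≈ 0.2683, which is ≥ 0.02, so fail to reject H₀.
The data do not give significant evidence of an association between weekly hours worked and job satisfaction score.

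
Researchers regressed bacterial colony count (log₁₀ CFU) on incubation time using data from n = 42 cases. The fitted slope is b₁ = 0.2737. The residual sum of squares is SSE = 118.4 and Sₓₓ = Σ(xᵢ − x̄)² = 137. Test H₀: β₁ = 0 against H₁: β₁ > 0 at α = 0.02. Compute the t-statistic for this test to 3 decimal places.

MSE = SSE/(n − 2) = 118.4/40 = 2.96.
SE(b₁) = √(MSE/Sₓₓ) = √(2.96/137) = 0.146989.
t = 0.2737 / 0.146989 = 1.862.
df = n − 2 = 40.
One-sided p ≈ 0.0350, which is ≥ 0.02, so fail to reject H₀.
The data do not give significant evidence that the true slope on incubation time is positive.

t = 1.862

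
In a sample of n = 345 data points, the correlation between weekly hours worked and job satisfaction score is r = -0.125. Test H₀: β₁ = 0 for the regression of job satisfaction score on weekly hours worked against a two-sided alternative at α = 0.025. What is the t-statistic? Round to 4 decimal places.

t = r·√(n − 2)/√(1 − r²) = -0.125·√343/√0.984375 = -2.3333.
df = n − 2 = 343.
Two-sided p ≈ 0.0202, which is < 0.025, so reject H₀.
There is evidence of a linear association between weekly hours worked and job satisfaction score.

t = -2.3333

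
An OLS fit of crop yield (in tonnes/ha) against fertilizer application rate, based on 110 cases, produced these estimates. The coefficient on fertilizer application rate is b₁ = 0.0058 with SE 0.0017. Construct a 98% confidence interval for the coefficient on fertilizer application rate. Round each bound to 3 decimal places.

df = n − 2 = 110 − 2 = 108.
t* = t_{0.01, 108} = 2.361372.
Margin = t* × SE = 2.361372 × 0.0017 = 0.00401.
CI: 0.0058 ± 0.00401 → (0.002, 0.010).
With 98% confidence, each one-unit increase in fertilizer application rate is associated with a change of between 0.002 and 0.010 tonnes/ha in crop yield.

(0.002, 0.010)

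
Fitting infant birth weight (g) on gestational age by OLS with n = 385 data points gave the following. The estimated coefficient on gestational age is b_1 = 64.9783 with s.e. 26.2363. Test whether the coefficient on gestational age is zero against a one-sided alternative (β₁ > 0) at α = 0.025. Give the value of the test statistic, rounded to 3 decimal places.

H₀: β₁ = 0 vs H₁: β₁ > 0.
t = (b_1 − β₁⁰)/SE = 64.9783 / 26.2363 = 2.477.
df = n − 2 = 385 − 2 = 383.
One-sided p ≈ 0.0068, which is < 0.025, so reject H₀.
There is evidence that the true slope on gestational age is positive.

t = 2.477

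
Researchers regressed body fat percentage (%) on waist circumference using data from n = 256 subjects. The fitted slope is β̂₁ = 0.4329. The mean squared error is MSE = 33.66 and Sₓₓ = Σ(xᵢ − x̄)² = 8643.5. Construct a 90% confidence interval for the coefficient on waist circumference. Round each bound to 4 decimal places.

(0.3299, 0.5359)

SE(β̂₁) = √(MSE/Sₓₓ) = √(33.66/8643.5) = 0.062404.
df = n − 2 = 254.
t* = t_{0.05, 254} = 1.650875.
Margin = t* × SE = 1.650875 × 0.062404 = 0.103021.
CI: 0.4329 ± 0.103021 → (0.3299, 0.5359).
With 90% confidence, each one-unit increase in waist circumference is associated with a change of between 0.3299 and 0.5359 % in body fat percentage.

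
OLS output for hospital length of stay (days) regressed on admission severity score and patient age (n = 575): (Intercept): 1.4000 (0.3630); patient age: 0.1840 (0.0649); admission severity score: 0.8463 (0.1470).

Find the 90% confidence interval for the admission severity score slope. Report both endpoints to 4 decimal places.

(0.6041, 1.0885)

Read off: b = 0.8463, SE = 0.1470 for admission severity score.
df = n − k − 1 = 575 − 2 − 1 = 572.
t* = t_{0.05, 572} = 1.647522.
Margin = t* × SE = 1.647522 × 0.1470 = 0.242186.
CI: 0.8463 ± 0.242186 → (0.6041, 1.0885).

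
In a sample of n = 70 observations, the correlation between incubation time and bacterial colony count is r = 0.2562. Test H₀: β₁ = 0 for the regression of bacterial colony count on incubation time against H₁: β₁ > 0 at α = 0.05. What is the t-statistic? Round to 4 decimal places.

t = 2.1856

t = r·√(n − 2)/√(1 − r²) = 0.2562·√68/√0.934362 = 2.1856.
df = n − 2 = 68.
One-sided p ≈ 0.0161, which is < 0.05, so reject H₀.
There is evidence of a linear association between incubation time and bacterial colony count.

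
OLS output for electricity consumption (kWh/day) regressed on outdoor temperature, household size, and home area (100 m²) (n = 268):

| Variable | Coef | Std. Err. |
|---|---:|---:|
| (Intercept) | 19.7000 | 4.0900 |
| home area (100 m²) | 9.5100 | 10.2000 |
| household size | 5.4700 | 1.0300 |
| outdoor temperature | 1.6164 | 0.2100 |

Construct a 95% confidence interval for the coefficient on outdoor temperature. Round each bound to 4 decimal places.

Read off: b = 1.6164, SE = 0.2100 for outdoor temperature.
df = n − k − 1 = 268 − 3 − 1 = 264.
t* = t_{0.025, 264} = 1.96899.
Margin = t* × SE = 1.96899 × 0.2100 = 0.413488.
CI: 1.6164 ± 0.413488 → (1.2029, 2.0299).

(1.2029, 2.0299)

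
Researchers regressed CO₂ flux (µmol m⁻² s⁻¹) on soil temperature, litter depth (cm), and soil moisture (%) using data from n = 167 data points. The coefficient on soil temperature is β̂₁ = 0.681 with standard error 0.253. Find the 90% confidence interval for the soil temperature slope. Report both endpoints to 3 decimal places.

(0.262, 1.100)

df = n − k − 1 = 167 − 3 − 1 = 163.
t* = t_{0.05, 163} = 1.654256.
Margin = t* × SE = 1.654256 × 0.253 = 0.41853.
CI: 0.681 ± 0.41853 → (0.262, 1.100).
With 90% confidence, each one-unit increase in soil temperature is associated with a change of between 0.262 and 1.100 µmol m⁻² s⁻¹ in CO₂ flux, holding the other predictors fixed.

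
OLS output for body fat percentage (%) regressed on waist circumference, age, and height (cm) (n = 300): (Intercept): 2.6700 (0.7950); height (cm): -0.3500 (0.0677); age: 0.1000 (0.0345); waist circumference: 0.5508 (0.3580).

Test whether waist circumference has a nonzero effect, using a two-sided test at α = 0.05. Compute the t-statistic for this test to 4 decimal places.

t = 1.5385

Read off: b = 0.5508, SE = 0.3580 for waist circumference.
H₀: β₁ = 0 vs H₁: β₁ ≠ 0.
t = 0.5508 / 0.3580 = 1.5385.
df = n − k − 1 = 300 − 3 − 1 = 296.
Two-sided p ≈ 0.1250, which is ≥ 0.05, so fail to reject H₀.
The data do not give significant evidence of an association between waist circumference and body fat percentage, after adjusting for the other predictors.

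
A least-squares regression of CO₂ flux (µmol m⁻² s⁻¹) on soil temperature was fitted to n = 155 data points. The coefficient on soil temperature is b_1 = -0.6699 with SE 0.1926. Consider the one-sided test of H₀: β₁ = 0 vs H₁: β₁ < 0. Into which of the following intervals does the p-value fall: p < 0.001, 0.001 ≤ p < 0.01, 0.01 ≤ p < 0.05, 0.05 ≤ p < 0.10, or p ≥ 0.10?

t = -0.6699 / 0.1926 = -3.478.
df = n − 2 = 155 − 2 = 153.
One-sided p = P(T_{153} < t) ≈ 0.0003.
So p < 0.001.

p < 0.001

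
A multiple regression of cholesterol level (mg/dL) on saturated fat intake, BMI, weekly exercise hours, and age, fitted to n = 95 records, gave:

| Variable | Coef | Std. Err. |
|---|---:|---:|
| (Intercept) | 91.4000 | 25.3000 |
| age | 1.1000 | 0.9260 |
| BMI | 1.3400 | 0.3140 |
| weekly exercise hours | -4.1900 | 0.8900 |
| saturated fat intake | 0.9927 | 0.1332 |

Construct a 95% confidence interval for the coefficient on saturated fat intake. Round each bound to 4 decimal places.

Read off: b = 0.9927, SE = 0.1332 for saturated fat intake.
df = n − k − 1 = 95 − 4 − 1 = 90.
t* = t_{0.025, 90} = 1.986675.
Margin = t* × SE = 1.986675 × 0.1332 = 0.264625.
CI: 0.9927 ± 0.264625 → (0.7281, 1.2573).

(0.7281, 1.2573)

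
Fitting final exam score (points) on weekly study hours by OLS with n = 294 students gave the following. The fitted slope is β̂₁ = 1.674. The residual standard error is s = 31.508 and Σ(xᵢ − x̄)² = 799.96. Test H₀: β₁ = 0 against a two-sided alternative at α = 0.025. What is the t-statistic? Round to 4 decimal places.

SE(β̂₁) = s/√Sₓₓ = 31.508/√799.96 = 1.114.
t = 1.674 / 1.114 = 1.5027.
df = n − 2 = 292.
Two-sided p ≈ 0.1340, which is ≥ 0.025, so fail to reject H₀.
The data do not give significant evidence of an association between weekly study hours and final exam score.

t = 1.5027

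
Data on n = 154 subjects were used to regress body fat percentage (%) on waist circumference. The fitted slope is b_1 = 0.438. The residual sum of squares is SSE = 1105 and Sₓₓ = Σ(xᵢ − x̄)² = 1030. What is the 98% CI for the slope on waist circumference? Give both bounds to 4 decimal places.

(0.2405, 0.6355)

MSE = SSE/(n − 2) = 1105/152 = 7.26974.
SE(b_1) = √(MSE/Sₓₓ) = √(7.26974/1030) = 0.0840119.
df = n − 2 = 152.
t* = t_{0.01, 152} = 2.351131.
Margin = t* × SE = 2.351131 × 0.0840119 = 0.197523.
CI: 0.438 ± 0.197523 → (0.2405, 0.6355).
With 98% confidence, each one-unit increase in waist circumference is associated with a change of between 0.2405 and 0.6355 % in body fat percentage.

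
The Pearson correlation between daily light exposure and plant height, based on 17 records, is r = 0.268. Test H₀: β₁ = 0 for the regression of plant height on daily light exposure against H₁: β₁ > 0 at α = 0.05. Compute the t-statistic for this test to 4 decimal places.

t = r·√(n − 2)/√(1 − r²) = 0.268·√15/√0.928176 = 1.0774.
df = n − 2 = 15.
One-sided p ≈ 0.1492, which is ≥ 0.05, so fail to reject H₀.
The data do not give significant evidence of a linear association between daily light exposure and plant height.

t = 1.0774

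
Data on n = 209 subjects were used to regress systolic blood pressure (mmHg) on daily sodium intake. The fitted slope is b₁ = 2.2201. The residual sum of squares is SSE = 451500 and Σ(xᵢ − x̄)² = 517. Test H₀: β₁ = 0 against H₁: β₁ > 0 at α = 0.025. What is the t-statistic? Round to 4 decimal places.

MSE = SSE/(n − 2) = 451500/207 = 2181.16.
SE(b₁) = √(MSE/Sₓₓ) = √(2181.16/517) = 2.05399.
t = 2.2201 / 2.05399 = 1.0809.
df = n − 2 = 207.
One-sided p ≈ 0.1405, which is ≥ 0.025, so fail to reject H₀.
The data do not give significant evidence that the true slope on daily sodium intake is positive.

t = 1.0809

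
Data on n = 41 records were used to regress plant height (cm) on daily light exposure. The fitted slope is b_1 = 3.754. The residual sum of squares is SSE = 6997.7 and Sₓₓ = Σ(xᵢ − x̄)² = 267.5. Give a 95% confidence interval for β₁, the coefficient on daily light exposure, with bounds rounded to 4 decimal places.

(2.0974, 5.4106)

MSE = SSE/(n − 2) = 6997.7/39 = 179.428.
SE(b_1) = √(MSE/Sₓₓ) = √(179.428/267.5) = 0.818999.
df = n − 2 = 39.
t* = t_{0.025, 39} = 2.022691.
Margin = t* × SE = 2.022691 × 0.818999 = 1.656582.
CI: 3.754 ± 1.656582 → (2.0974, 5.4106).
With 95% confidence, each one-unit increase in daily light exposure is associated with a change of between 2.0974 and 5.4106 cm in plant height.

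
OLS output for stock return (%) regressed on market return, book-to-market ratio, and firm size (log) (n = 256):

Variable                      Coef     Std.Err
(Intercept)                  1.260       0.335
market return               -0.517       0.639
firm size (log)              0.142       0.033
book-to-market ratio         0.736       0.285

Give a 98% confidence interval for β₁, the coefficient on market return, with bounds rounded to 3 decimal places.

Read off: b = -0.517, SE = 0.639 for market return.
df = n − k − 1 = 256 − 3 − 1 = 252.
t* = t_{0.01, 252} = 2.341236.
Margin = t* × SE = 2.341236 × 0.639 = 1.49605.
CI: -0.517 ± 1.49605 → (-2.013, 0.979).

(-2.013, 0.979)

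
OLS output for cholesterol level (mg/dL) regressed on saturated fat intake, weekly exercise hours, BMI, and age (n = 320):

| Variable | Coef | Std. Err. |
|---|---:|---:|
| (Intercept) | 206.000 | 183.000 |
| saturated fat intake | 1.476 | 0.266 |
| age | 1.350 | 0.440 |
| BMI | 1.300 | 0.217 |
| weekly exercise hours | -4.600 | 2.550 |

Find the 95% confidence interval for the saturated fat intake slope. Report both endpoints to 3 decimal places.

Read off: b = 1.476, SE = 0.266 for saturated fat intake.
df = n − k − 1 = 320 − 4 − 1 = 315.
t* = t_{0.025, 315} = 1.967524.
Margin = t* × SE = 1.967524 × 0.266 = 0.52336.
CI: 1.476 ± 0.52336 → (0.953, 1.999).

(0.953, 1.999)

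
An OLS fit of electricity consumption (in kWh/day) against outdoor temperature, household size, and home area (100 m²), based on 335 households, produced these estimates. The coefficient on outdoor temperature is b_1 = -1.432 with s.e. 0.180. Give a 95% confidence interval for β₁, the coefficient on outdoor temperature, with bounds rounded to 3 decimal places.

(-1.786, -1.078)

df = n − k − 1 = 335 − 3 − 1 = 331.
t* = t_{0.025, 331} = 1.967157.
Margin = t* × SE = 1.967157 × 0.180 = 0.35409.
CI: -1.432 ± 0.35409 → (-1.786, -1.078).
With 95% confidence, each one-unit increase in outdoor temperature is associated with a change of between -1.786 and -1.078 kWh/day in electricity consumption, holding the other predictors fixed.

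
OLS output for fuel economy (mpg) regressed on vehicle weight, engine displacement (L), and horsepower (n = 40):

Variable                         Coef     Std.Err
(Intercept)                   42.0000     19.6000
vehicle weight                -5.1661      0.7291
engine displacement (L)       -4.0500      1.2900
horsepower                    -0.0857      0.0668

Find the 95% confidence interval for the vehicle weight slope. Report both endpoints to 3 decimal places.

Read off: b = -5.1661, SE = 0.7291 for vehicle weight.
df = n − k − 1 = 40 − 3 − 1 = 36.
t* = t_{0.025, 36} = 2.028094.
Margin = t* × SE = 2.028094 × 0.7291 = 1.47868.
CI: -5.1661 ± 1.47868 → (-6.645, -3.687).

(-6.645, -3.687)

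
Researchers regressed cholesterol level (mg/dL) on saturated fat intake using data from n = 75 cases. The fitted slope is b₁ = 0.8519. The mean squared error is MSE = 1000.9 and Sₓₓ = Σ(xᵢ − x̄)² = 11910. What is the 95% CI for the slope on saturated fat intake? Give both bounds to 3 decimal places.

SE(b₁) = √(MSE/Sₓₓ) = √(1000.9/11910) = 0.289894.
df = n − 2 = 73.
t* = t_{0.025, 73} = 1.992997.
Margin = t* × SE = 1.992997 × 0.289894 = 0.57776.
CI: 0.8519 ± 0.57776 → (0.274, 1.430).
With 95% confidence, each one-unit increase in saturated fat intake is associated with a change of between 0.274 and 1.430 mg/dL in cholesterol level.

(0.274, 1.430)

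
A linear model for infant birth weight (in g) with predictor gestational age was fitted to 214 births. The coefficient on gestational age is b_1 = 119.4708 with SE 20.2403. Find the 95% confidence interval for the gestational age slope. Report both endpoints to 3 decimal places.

df = n − 2 = 214 − 2 = 212.
t* = t_{0.025, 212} = 1.971217.
Margin = t* × SE = 1.971217 × 20.2403 = 39.89802.
CI: 119.4708 ± 39.89802 → (79.573, 159.369).
With 95% confidence, each one-unit increase in gestational age is associated with a change of between 79.573 and 159.369 g in infant birth weight.

(79.573, 159.369)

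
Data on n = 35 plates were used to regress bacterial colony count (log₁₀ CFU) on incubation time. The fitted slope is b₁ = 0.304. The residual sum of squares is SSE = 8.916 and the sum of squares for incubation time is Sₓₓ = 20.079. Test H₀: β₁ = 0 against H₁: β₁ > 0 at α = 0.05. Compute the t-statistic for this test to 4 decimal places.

MSE = SSE/(n − 2) = 8.916/33 = 0.270182.
SE(b₁) = √(MSE/Sₓₓ) = √(0.270182/20.079) = 0.116.
t = 0.304 / 0.116 = 2.6207.
df = n − 2 = 33.
One-sided p ≈ 0.0066, which is < 0.05, so reject H₀.
There is evidence that the true slope on incubation time is positive.

t = 2.6207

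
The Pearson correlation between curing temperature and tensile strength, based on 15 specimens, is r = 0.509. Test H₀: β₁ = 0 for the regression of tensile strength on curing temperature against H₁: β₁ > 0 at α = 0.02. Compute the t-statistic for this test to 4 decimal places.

t = 2.1321

t = r·√(n − 2)/√(1 − r²) = 0.509·√13/√0.740919 = 2.1321.
df = n − 2 = 13.
One-sided p ≈ 0.0263, which is ≥ 0.02, so fail to reject H₀.
The data do not give significant evidence of a linear association between curing temperature and tensile strength.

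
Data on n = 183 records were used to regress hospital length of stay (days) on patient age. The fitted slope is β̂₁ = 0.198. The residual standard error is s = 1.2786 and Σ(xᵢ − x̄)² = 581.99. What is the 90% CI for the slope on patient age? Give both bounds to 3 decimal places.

SE(β̂₁) = s/√Sₓₓ = 1.2786/√581.99 = 0.0530001.
df = n − 2 = 181.
t* = t_{0.05, 181} = 1.653316.
Margin = t* × SE = 1.653316 × 0.0530001 = 0.08763.
CI: 0.198 ± 0.08763 → (0.110, 0.286).
With 90% confidence, each one-unit increase in patient age is associated with a change of between 0.110 and 0.286 days in hospital length of stay.

(0.110, 0.286)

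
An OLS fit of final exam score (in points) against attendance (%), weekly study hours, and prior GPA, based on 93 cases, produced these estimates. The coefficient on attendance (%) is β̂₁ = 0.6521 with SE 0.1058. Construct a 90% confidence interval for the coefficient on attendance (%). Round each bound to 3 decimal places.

(0.476, 0.828)

df = n − k − 1 = 93 − 3 − 1 = 89.
t* = t_{0.05, 89} = 1.662155.
Margin = t* × SE = 1.662155 × 0.1058 = 0.17586.
CI: 0.6521 ± 0.17586 → (0.476, 0.828).
With 90% confidence, each one-unit increase in attendance (%) is associated with a change of between 0.476 and 0.828 points in final exam score, holding the other predictors fixed.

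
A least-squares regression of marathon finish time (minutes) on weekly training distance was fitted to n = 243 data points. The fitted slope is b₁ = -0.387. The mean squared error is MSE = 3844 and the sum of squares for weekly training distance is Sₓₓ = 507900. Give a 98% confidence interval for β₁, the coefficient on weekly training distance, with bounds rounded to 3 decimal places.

(-0.591, -0.183)

SE(b₁) = √(MSE/Sₓₓ) = √(3844/507900) = 0.0869967.
df = n − 2 = 241.
t* = t_{0.01, 241} = 2.34192.
Margin = t* × SE = 2.34192 × 0.0869967 = 0.20374.
CI: -0.387 ± 0.20374 → (-0.591, -0.183).
With 98% confidence, each one-unit increase in weekly training distance is associated with a change of between -0.591 and -0.183 minutes in marathon finish time.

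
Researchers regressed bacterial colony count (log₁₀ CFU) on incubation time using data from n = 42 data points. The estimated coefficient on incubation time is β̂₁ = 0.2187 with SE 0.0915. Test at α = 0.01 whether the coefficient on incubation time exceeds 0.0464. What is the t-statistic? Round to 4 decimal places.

t = 1.8831

H₀: β₁ = 0.0464 vs H₁: β₁ > 0.0464.
t = (β̂₁ − β₁⁰)/SE = (0.2187 − 0.0464) / 0.0915 = 1.8831.
df = n − 2 = 42 − 2 = 40.
One-sided p ≈ 0.0335, which is ≥ 0.01, so fail to reject H₀.
The data do not give significant evidence that the true slope on incubation time exceeds 0.0464 log₁₀ CFU per unit.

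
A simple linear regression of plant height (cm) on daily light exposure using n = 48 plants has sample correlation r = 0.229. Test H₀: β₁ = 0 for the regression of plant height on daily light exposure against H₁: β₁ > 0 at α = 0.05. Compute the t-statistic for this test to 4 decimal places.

t = 1.5956

t = r·√(n − 2)/√(1 − r²) = 0.229·√46/√0.947559 = 1.5956.
df = n − 2 = 46.
One-sided p ≈ 0.0587, which is ≥ 0.05, so fail to reject H₀.
The data do not give significant evidence of a linear association between daily light exposure and plant height.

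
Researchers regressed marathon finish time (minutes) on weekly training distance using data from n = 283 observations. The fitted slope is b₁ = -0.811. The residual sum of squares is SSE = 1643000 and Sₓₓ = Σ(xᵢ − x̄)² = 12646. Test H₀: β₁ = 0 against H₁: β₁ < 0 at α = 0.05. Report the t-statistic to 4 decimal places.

t = -1.1927

MSE = SSE/(n − 2) = 1643000/281 = 5846.98.
SE(b₁) = √(MSE/Sₓₓ) = √(5846.98/12646) = 0.679969.
t = -0.811 / 0.679969 = -1.1927.
df = n − 2 = 281.
One-sided p ≈ 0.1170, which is ≥ 0.05, so fail to reject H₀.
The data do not give significant evidence that the true slope on weekly training distance is negative.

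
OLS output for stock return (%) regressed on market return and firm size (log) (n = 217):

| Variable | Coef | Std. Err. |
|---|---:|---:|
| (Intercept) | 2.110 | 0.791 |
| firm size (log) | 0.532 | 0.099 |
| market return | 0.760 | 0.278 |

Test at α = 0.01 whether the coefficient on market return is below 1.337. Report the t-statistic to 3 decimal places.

Read off: b = 0.760, SE = 0.278 for market return.
H₀: β₁ = 1.337 vs H₁: β₁ < 1.337.
t = (0.760 − 1.337) / 0.278 = -2.076.
df = n − k − 1 = 217 − 2 − 1 = 214.
One-sided p ≈ 0.0196, which is ≥ 0.01, so fail to reject H₀.
The data do not give significant evidence that the true slope on market return is below 1.337 % per unit, holding the other predictors fixed.

t = -2.076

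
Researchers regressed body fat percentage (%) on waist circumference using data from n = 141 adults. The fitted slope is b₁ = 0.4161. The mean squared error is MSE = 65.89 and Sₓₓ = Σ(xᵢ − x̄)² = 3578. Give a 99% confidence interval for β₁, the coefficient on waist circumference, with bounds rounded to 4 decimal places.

(0.0617, 0.7705)

SE(b₁) = √(MSE/Sₓₓ) = √(65.89/3578) = 0.135703.
df = n − 2 = 139.
t* = t_{0.005, 139} = 2.611662.
Margin = t* × SE = 2.611662 × 0.135703 = 0.354410.
CI: 0.4161 ± 0.354410 → (0.0617, 0.7705).
With 99% confidence, each one-unit increase in waist circumference is associated with a change of between 0.0617 and 0.7705 % in body fat percentage.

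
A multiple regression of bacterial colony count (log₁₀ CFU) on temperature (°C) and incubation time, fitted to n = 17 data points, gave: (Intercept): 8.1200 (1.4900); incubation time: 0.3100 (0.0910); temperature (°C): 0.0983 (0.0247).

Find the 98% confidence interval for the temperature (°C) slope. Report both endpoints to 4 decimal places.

(0.0335, 0.1631)

Read off: b = 0.0983, SE = 0.0247 for temperature (°C).
df = n − k − 1 = 17 − 2 − 1 = 14.
t* = t_{0.01, 14} = 2.624494.
Margin = t* × SE = 2.624494 × 0.0247 = 0.064825.
CI: 0.0983 ± 0.064825 → (0.0335, 0.1631).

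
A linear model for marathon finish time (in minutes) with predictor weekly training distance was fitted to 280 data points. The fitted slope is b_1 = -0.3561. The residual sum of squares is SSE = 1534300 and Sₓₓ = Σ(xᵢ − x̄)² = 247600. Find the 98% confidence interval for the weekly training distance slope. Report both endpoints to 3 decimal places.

MSE = SSE/(n − 2) = 1534300/278 = 5519.06.
SE(b_1) = √(MSE/Sₓₓ) = √(5519.06/247600) = 0.149299.
df = n − 2 = 278.
t* = t_{0.01, 278} = 2.339836.
Margin = t* × SE = 2.339836 × 0.149299 = 0.34934.
CI: -0.3561 ± 0.34934 → (-0.705, -0.007).
With 98% confidence, each one-unit increase in weekly training distance is associated with a change of between -0.705 and -0.007 minutes in marathon finish time.

(-0.705, -0.007)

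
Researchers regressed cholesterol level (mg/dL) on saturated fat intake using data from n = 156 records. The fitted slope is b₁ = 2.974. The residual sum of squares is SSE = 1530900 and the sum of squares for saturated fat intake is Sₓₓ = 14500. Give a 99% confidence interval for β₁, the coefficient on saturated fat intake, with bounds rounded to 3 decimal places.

(0.814, 5.134)

MSE = SSE/(n − 2) = 1530900/154 = 9940.91.
SE(b₁) = √(MSE/Sₓₓ) = √(9940.91/14500) = 0.827998.
df = n − 2 = 154.
t* = t_{0.005, 154} = 2.608131.
Margin = t* × SE = 2.608131 × 0.827998 = 2.15953.
CI: 2.974 ± 2.15953 → (0.814, 5.134).
With 99% confidence, each one-unit increase in saturated fat intake is associated with a change of between 0.814 and 5.134 mg/dL in cholesterol level.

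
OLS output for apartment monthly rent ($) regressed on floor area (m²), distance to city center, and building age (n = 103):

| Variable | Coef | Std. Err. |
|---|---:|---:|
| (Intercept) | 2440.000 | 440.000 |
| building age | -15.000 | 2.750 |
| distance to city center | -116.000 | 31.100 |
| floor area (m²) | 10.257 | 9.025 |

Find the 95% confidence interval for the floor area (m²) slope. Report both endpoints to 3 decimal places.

Read off: b = 10.257, SE = 9.025 for floor area (m²).
df = n − k − 1 = 103 − 3 − 1 = 99.
t* = t_{0.025, 99} = 1.984217.
Margin = t* × SE = 1.984217 × 9.025 = 17.90756.
CI: 10.257 ± 17.90756 → (-7.651, 28.165).

(-7.651, 28.165)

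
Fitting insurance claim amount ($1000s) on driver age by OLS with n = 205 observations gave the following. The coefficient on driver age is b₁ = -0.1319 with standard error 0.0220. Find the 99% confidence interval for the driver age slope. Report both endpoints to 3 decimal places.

df = n − 2 = 205 − 2 = 203.
t* = t_{0.005, 203} = 2.600265.
Margin = t* × SE = 2.600265 × 0.0220 = 0.05721.
CI: -0.1319 ± 0.05721 → (-0.189, -0.075).
With 99% confidence, each one-unit increase in driver age is associated with a change of between -0.189 and -0.075 $1000s in insurance claim amount.

(-0.189, -0.075)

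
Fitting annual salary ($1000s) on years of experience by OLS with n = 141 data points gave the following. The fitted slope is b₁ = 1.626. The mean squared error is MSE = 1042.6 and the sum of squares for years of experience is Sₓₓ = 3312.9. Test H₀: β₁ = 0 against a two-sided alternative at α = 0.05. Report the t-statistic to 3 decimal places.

SE(b₁) = √(MSE/Sₓₓ) = √(1042.6/3312.9) = 0.560989.
t = 1.626 / 0.560989 = 2.898.
df = n − 2 = 139.
Two-sided p ≈ 0.0044, which is < 0.05, so reject H₀.
There is evidence that years of experience is associated with annual salary.

t = 2.898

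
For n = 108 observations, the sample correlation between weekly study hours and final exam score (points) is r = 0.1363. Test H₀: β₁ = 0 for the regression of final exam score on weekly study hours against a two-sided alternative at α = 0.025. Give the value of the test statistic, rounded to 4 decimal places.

t = r·√(n − 2)/√(1 − r²) = 0.1363·√106/√0.981422 = 1.4165.
df = n − 2 = 106.
Two-sided p ≈ 0.1596, which is ≥ 0.025, so fail to reject H₀.
The data do not give significant evidence of a linear association between weekly study hours and final exam score.

t = 1.4165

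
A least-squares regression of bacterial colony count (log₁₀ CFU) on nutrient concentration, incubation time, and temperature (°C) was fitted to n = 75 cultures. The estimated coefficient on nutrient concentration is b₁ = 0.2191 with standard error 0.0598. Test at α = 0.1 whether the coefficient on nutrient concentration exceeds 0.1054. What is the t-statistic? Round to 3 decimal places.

H₀: β₁ = 0.1054 vs H₁: β₁ > 0.1054.
t = (b₁ − β₁⁰)/SE = (0.2191 − 0.1054) / 0.0598 = 1.901.
df = n − k − 1 = 75 − 3 − 1 = 71.
One-sided p ≈ 0.0307, which is < 0.1, so reject H₀.
There is evidence that the true slope on nutrient concentration exceeds 0.1054 log₁₀ CFU per unit, holding the other predictors fixed.

t = 1.901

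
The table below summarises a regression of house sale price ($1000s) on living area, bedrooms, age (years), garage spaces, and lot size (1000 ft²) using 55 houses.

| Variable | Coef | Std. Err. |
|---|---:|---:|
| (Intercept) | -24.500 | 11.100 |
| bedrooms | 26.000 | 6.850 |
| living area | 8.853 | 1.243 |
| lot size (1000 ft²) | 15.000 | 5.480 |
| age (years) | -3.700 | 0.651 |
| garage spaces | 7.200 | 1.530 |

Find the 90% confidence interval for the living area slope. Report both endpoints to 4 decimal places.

(6.7690, 10.9370)

Read off: b = 8.853, SE = 1.243 for living area.
df = n − k − 1 = 55 − 5 − 1 = 49.
t* = t_{0.05, 49} = 1.676551.
Margin = t* × SE = 1.676551 × 1.243 = 2.083953.
CI: 8.853 ± 2.083953 → (6.7690, 10.9370).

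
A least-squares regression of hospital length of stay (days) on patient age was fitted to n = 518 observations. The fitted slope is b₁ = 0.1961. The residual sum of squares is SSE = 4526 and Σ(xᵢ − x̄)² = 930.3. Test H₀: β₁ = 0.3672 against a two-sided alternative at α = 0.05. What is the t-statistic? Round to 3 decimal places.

t = -1.762

MSE = SSE/(n − 2) = 4526/516 = 8.77132.
SE(b₁) = √(MSE/Sₓₓ) = √(8.77132/930.3) = 0.0971004.
t = (0.1961 − 0.3672) / 0.0971004 = -1.762.
df = n − 2 = 516.
Two-sided p ≈ 0.0786, which is ≥ 0.05, so fail to reject H₀.
The data are consistent with a true slope of 0.3672 days per unit of patient age.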